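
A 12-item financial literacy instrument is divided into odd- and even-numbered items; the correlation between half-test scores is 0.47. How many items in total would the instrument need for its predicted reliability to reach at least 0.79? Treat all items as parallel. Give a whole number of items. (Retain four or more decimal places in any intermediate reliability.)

26

Corrected full-test reliability: r_full = 2 × 0.47 / (1 + 0.47) ≈ 0.6395
n = r_tgt(1 − r_full) / [r_full(1 − r_tgt)] = 0.79 × 0.3605 / (0.6395 × 0.21) ≈ 2.1207
Required items = 2.1207 × 12 = 25.45, so 26 items.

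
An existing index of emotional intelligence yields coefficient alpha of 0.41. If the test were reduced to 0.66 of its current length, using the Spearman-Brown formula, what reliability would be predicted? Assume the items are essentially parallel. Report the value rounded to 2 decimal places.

0.31

Apply the Spearman-Brown prophecy formula, r' = nr / [1 + (n − 1)r]:
r_new = (0.66 × 0.41) / (1 + (0.66 − 1) × 0.41)
r_new = 0.2706 / 0.8606 ≈ 0.3144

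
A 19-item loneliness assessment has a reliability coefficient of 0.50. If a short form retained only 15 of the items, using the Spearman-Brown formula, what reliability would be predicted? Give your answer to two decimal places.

The new length is 15/19 = 0.7895 times the old.
Spearman-Brown: r_new = n·r / (1 + (n − 1)·r)
r_new = 0.7895·0.50 / [1 + (0.7895 − 1)·0.50]
r_new = 0.3947 / 0.8947 ≈ 0.4412

0.44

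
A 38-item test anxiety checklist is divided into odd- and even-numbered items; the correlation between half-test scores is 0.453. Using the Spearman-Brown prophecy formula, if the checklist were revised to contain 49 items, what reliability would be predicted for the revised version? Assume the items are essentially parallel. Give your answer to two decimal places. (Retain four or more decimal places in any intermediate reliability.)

0.68

Full-test reliability from the split-half r: r_full = 2(0.453)/(1 + 0.453) = 0.6235
Then adjust to 49 items: n = 49/38 = 1.2895
r_new = n·r_full / (1 + (n − 1)·r_full) = 0.8040 / 1.1805 ≈ 0.6811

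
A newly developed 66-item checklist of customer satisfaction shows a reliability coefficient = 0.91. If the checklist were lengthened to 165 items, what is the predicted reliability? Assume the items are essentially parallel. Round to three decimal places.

0.962

n = 165/66 = 2.5
r_new = 2.5·0.91 / [1 + (2.5 − 1)·0.91]
     = 2.2750 / 2.3650 = 0.9619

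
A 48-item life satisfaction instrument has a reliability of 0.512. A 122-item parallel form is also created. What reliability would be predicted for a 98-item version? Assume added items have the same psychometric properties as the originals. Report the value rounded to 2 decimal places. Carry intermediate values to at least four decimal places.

The 122-item form is not needed; work directly from the 48-item form with n = 98/48 = 2.0417.
r_{98} = n·r / (1 + (n − 1)·r) = 1.0454 / 1.5334 ≈ 0.6818

0.68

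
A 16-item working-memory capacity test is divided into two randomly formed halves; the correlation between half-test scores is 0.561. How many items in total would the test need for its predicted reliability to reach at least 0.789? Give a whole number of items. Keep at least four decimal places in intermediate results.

r_full = 2(0.561)/(1 + 0.561) = 0.7188
Solve Spearman-Brown for n: n = 0.789(1 − 0.7188) / [0.7188(1 − 0.789)] = 1.4629
Items = 1.4629 × 16 ≈ 23.41 → 24

24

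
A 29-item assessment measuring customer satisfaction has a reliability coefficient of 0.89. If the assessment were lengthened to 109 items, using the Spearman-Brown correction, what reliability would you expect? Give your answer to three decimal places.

Length ratio n = 109/29 = 3.7586
r_new = 3.7586·0.89 / [1 + (3.7586 − 1)·0.89]
r_new = 3.3452 / 3.4552 ≈ 0.9682

0.968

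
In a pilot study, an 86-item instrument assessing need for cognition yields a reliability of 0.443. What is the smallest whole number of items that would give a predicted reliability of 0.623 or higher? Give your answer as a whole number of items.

n = 0.623 × (1 − 0.443) / [ 0.443 × (1 − 0.623) ]
  = 0.347011 / 0.167011 = 2.0778
So the test needs 2.0778 × 86 ≈ 178.69 items; rounding up, 179.

179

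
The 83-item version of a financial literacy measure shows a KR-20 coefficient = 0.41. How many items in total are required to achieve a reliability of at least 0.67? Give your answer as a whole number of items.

n = [0.67 × 0.59] / [0.41 × 0.33]
n = 0.3953 / 0.1353 ≈ 2.9217
Items needed = n × 83 = 2.9217 × 83 ≈ 242.50 → round up to 243

243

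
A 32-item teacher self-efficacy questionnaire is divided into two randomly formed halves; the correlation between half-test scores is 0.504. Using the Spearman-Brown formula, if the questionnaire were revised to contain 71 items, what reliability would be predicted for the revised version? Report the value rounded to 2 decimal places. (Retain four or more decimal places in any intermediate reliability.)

0.82

Full-test reliability from the split-half r: r_full = 2(0.504)/(1 + 0.504) = 0.6702
Then adjust to 71 items: n = 71/32 = 2.2188
r_new = n·r_full / (1 + (n − 1)·r_full) = 1.4870 / 1.8168 ≈ 0.8185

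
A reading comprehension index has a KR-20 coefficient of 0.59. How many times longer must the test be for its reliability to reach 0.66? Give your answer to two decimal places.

n = 0.66 × (1 − 0.59) / [ 0.59 × (1 − 0.66) ]
n = 0.2706 / 0.2006 ≈ 1.3490

1.35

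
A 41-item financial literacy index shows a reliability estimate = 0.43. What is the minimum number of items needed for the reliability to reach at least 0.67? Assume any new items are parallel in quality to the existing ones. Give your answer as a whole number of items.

Spearman-Brown solved for the length factor n:
n = r_target (1 − r_old) / [ r_old (1 − r_target) ]
n = 0.67 × (1 − 0.43) / [ 0.43 × (1 − 0.67) ]
  = 0.3819 / 0.1419 = 2.6913
Items needed = n × 41 = 2.6913 × 41 ≈ 110.34 → round up to 111

111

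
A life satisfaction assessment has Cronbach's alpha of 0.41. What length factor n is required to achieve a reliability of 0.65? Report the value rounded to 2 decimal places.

n = 0.65(1 − 0.41) / [0.41(1 − 0.65)]
n = 0.3835 / 0.1435 ≈ 2.6725

2.67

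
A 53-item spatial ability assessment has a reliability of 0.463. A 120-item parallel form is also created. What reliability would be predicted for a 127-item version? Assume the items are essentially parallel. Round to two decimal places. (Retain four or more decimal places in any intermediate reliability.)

The 120-item form is not needed; work directly from the 53-item form with n = 127/53 = 2.3962.
r_{127} = n·r / (1 + (n − 1)·r) = 1.1094 / 1.6464 ≈ 0.6738

0.67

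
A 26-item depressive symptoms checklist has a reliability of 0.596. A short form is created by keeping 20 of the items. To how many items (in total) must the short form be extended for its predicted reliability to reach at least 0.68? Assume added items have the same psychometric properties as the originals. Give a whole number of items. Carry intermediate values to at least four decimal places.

Short-form reliability: n = 20/26 = 0.7692; r_20 = n·r/(1+(n−1)r) ≈ 0.5316
Then solve for n' with r_old = 0.5316, r_target = 0.68: n' = 0.68(1 − 0.5316)/[0.5316(1 − 0.68)] = 1.8724
Total items = 1.8724 × 20 = 37.45, rounded up to 38.

38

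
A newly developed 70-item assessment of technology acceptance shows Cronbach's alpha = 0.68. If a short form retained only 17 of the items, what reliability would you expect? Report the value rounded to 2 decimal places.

n = 17/70 = 0.2429
r_new = 0.2429·0.68 / [1 + (0.2429 − 1)·0.68]
r_new = 0.1652 / 0.4852 ≈ 0.3405

0.34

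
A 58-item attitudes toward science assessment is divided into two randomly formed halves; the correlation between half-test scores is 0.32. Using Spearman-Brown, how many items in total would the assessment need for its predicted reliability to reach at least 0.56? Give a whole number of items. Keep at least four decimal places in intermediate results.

79

r_full = 2(0.32)/(1 + 0.32) = 0.4848
Solve Spearman-Brown for n: n = 0.56(1 − 0.4848) / [0.4848(1 − 0.56)] = 1.3525
Required items = 1.3525 × 58 = 78.45, so 79 items.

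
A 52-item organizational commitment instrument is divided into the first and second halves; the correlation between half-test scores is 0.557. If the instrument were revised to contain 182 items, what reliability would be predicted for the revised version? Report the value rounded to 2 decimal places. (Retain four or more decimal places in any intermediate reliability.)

0.90

Spearman-Brown correction (n = 2): r_full = 2·0.557/(1 + 0.557) = 0.7155
Then adjust to 182 items: n = 182/52 = 3.5000
r_new = n·r_full / (1 + (n − 1)·r_full) = 2.5042 / 2.7888 ≈ 0.8979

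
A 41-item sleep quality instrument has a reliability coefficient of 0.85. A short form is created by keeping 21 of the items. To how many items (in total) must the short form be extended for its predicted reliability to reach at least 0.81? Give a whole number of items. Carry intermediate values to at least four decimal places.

First, r for the 21-item form: n = 21/41 = 0.5122, so r_21 = 0.5122·0.85/(1 + (0.5122 − 1)·0.85) = 0.7438
Then solve for n' with r_old = 0.7438, r_target = 0.81: n' = 0.81(1 − 0.7438)/[0.7438(1 − 0.81)] = 1.4684
Total items = 1.4684 × 21 = 30.84, rounded up to 31.

31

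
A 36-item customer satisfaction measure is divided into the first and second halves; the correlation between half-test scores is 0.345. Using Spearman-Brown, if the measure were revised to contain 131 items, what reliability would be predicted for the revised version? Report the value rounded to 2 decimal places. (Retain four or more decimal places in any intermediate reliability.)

0.79

Full-test reliability from the split-half r: r_full = 2(0.345)/(1 + 0.345) = 0.5130
Length factor from 36 to 131 items: n = 131/36 = 3.6389
r_new = n·r_full / (1 + (n − 1)·r_full) = 1.8668 / 2.3538 ≈ 0.7931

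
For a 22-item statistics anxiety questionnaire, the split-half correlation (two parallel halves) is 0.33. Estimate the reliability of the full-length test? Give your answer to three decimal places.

0.496

Apply the Spearman-Brown correction with n = 2:
r_full = 2(0.33) / (1 + 0.33)
       = 0.6600 / 1.3300 = 0.4962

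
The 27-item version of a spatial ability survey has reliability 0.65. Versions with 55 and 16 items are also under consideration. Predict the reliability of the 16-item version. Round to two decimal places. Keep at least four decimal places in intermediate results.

Only the ratio of lengths matters: n = 16/27 = 0.5926
r_{16} = n·r / (1 + (n − 1)·r) = 0.3852 / 0.7352 ≈ 0.5239

0.52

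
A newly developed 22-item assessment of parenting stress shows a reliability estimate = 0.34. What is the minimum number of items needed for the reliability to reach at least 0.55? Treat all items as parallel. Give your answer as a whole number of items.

Rearranging the Spearman-Brown formula for n,
n = r*(1 − r) / [ r (1 − r*) ]
n = [0.55 × 0.66] / [0.34 × 0.45]
n = 0.3630 / 0.1530 ≈ 2.3725
So the test needs 2.3725 × 22 ≈ 52.20 items; rounding up, 53.

53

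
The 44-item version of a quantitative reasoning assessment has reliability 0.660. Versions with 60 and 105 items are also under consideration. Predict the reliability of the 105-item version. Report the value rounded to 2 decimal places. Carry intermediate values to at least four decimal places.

0.82

The 60-item form is not needed; work directly from the 44-item form with n = 105/44 = 2.3864.
r_{105} = n·r / (1 + (n − 1)·r) = 1.5750 / 1.9150 ≈ 0.8225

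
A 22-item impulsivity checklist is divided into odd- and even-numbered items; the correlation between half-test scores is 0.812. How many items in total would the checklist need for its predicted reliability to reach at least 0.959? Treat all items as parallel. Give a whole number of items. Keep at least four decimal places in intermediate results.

r_full = 2(0.812)/(1 + 0.812) = 0.8962
Solve Spearman-Brown for n: n = 0.959(1 − 0.8962) / [0.8962(1 − 0.959)] = 2.7091
Required items = 2.7091 × 22 = 59.60, so 60 items.

60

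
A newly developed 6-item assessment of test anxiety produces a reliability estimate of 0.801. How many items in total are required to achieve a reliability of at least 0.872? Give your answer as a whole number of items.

11

n = 0.872 × (1 − 0.801) / [ 0.801 × (1 − 0.872) ]
n = 0.173528 / 0.102528 ≈ 1.6925
So the test needs 1.6925 × 6 ≈ 10.15 items; rounding up, 11.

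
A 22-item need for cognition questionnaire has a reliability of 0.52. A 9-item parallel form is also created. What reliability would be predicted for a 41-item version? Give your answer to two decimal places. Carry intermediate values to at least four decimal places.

The 9-item form is not needed; work directly from the 22-item form with n = 41/22 = 1.8636.
r_{41} = n·r / (1 + (n − 1)·r) = 0.9691 / 1.4491 ≈ 0.6688

0.67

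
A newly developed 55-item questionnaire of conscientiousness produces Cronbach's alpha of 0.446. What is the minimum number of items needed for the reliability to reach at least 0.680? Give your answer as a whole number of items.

Spearman-Brown solved for the length factor n:
n = r_target (1 − r_old) / [ r_old (1 − r_target) ]
n = [0.680 × 0.554] / [0.446 × 0.320]
  = 0.376720 / 0.142720 = 2.6396
2.6396 × 55 = 145.18 → 146 items

146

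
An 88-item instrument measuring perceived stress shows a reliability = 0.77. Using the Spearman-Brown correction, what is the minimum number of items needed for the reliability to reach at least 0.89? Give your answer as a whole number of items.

213

n = 0.89 × (1 − 0.77) / [ 0.77 × (1 − 0.89) ]
n = 0.2047 / 0.0847 ≈ 2.4168
Items needed = n × 88 = 2.4168 × 88 ≈ 212.68 → round up to 213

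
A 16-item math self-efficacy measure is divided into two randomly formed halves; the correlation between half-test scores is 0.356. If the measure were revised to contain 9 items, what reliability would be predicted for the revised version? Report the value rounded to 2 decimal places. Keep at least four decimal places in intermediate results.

0.38

Spearman-Brown correction (n = 2): r_full = 2·0.356/(1 + 0.356) = 0.5251
Then adjust to 9 items: n = 9/16 = 0.5625
r_new = n·r_full / (1 + (n − 1)·r_full) = 0.2954 / 0.7703 ≈ 0.3835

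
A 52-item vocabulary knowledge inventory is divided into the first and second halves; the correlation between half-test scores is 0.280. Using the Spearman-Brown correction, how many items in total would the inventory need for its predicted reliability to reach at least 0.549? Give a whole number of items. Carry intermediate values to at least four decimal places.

Corrected full-test reliability: r_full = 2 × 0.280 / (1 + 0.280) ≈ 0.4375
Solve Spearman-Brown for n: n = 0.549(1 − 0.4375) / [0.4375(1 − 0.549)] = 1.5651
Required items = 1.5651 × 52 = 81.39, so 82 items.

82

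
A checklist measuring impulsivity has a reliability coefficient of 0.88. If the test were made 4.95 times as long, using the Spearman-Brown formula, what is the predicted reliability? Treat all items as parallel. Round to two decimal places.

0.97

Apply the Spearman-Brown prophecy formula, r' = nr / [1 + (n − 1)r]:
r_new = (4.95 × 0.88) / (1 + (4.95 − 1) × 0.88)
r_new = 4.3560 / 4.4760 ≈ 0.9732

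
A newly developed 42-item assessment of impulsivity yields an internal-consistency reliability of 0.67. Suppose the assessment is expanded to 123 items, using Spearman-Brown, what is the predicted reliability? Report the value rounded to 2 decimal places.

0.86

The new length is 123/42 = 2.9286 times the old.
r_new = (2.9286 × 0.67) / (1 + (2.9286 − 1) × 0.67)
     = 1.9622 / 2.2922 = 0.8560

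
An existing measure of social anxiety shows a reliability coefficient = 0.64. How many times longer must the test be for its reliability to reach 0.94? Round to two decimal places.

Invert Spearman-Brown to solve for n:
n = r*(1 − r) / [ r (1 − r*) ]
n = 0.94 × (1 − 0.64) / [ 0.64 × (1 − 0.94) ]
n = 0.3384 / 0.0384 ≈ 8.8125

8.81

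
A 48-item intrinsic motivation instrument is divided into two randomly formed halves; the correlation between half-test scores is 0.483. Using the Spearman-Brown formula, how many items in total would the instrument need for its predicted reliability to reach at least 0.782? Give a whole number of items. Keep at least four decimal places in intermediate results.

93

Corrected full-test reliability: r_full = 2 × 0.483 / (1 + 0.483) ≈ 0.6514
n = r_tgt(1 − r_full) / [r_full(1 − r_tgt)] = 0.782 × 0.3486 / (0.6514 × 0.218) ≈ 1.9197
Items = 1.9197 × 48 ≈ 92.15 → 93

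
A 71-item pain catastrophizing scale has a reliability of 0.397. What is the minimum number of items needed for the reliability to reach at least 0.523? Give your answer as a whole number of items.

n = 0.523 × (1 − 0.397) / [ 0.397 × (1 − 0.523) ]
  = 0.315369 / 0.189369 = 1.6654
So the test needs 1.6654 × 71 ≈ 118.24 items; rounding up, 119.

119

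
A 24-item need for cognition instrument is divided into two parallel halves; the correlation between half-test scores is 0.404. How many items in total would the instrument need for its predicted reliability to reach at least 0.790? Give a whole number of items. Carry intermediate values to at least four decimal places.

67

r_full = 2(0.404)/(1 + 0.404) = 0.5755
Solve Spearman-Brown for n: n = 0.790(1 − 0.5755) / [0.5755(1 − 0.790)] = 2.7749
Items = 2.7749 × 24 ≈ 66.60 → 67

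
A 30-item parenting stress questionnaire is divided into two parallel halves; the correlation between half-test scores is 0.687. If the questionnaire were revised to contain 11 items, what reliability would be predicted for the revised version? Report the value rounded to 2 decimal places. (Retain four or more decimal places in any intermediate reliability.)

Full-test reliability from the split-half r: r_full = 2(0.687)/(1 + 0.687) = 0.8145
Length factor from 30 to 11 items: n = 11/30 = 0.3667
r_new = n·r_full / (1 + (n − 1)·r_full) = 0.2987 / 0.4842 ≈ 0.6169

0.62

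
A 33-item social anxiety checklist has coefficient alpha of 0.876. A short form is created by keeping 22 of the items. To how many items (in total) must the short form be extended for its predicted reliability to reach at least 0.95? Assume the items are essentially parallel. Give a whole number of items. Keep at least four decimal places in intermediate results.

89

Short-form reliability: n = 22/33 = 0.6667; r_22 = n·r/(1+(n−1)r) ≈ 0.8249
Then solve for n' with r_old = 0.8249, r_target = 0.95: n' = 0.95(1 − 0.8249)/[0.8249(1 − 0.95)] = 4.0331
Total items = 4.0331 × 22 = 88.73, rounded up to 89.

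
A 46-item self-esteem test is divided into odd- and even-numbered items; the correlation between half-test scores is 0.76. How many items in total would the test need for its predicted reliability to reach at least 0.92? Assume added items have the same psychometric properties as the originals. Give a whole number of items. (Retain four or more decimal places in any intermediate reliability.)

84

r_full = 2(0.76)/(1 + 0.76) = 0.8636
n = r_tgt(1 − r_full) / [r_full(1 − r_tgt)] = 0.92 × 0.1364 / (0.8636 × 0.08) ≈ 1.8164
Required items = 1.8164 × 46 = 83.55, so 84 items.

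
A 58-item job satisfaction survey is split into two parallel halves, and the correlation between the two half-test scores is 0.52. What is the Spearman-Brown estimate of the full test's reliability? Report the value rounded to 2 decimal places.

r_full = 2r_hh / (1 + r_hh) = 2 × 0.52 / (1 + 0.52)
r_full = 1.0400 / 1.5200 ≈ 0.6842

0.68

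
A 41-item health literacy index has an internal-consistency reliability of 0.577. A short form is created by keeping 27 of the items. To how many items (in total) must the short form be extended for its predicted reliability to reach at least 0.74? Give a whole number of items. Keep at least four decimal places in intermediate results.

First, r for the 27-item form: n = 27/41 = 0.6585, so r_27 = 0.6585·0.577/(1 + (0.6585 − 1)·0.577) = 0.4732
Length factor from the short form to reach 0.74: n' = 0.74(1 − 0.4732) / [0.4732(1 − 0.74)] ≈ 3.1685
Items = 3.1685 × 27 ≈ 85.55 → 86

86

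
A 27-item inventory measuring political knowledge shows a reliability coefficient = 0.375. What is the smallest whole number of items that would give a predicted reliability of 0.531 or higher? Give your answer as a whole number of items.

51

n = 0.531(1 − 0.375) / [0.375(1 − 0.531)]
  = 0.331875 / 0.175875 = 1.8870
Items needed = n × 27 = 1.8870 × 27 ≈ 50.95 → round up to 51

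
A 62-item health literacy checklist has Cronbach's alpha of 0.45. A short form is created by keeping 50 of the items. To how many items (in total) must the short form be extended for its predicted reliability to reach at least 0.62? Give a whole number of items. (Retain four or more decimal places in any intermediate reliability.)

124

First, r for the 50-item form: n = 50/62 = 0.8065, so r_50 = 0.8065·0.45/(1 + (0.8065 − 1)·0.45) = 0.3975
Length factor from the short form to reach 0.62: n' = 0.62(1 − 0.3975) / [0.3975(1 − 0.62)] ≈ 2.4730
Total items = 2.4730 × 50 = 123.65, rounded up to 124.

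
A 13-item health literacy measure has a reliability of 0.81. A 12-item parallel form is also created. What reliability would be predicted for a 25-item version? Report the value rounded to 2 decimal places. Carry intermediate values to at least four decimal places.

0.89

The 12-item form is not needed; work directly from the 13-item form with n = 25/13 = 1.9231.
r_{25} = n·r / (1 + (n − 1)·r) = 1.5577 / 1.7477 ≈ 0.8913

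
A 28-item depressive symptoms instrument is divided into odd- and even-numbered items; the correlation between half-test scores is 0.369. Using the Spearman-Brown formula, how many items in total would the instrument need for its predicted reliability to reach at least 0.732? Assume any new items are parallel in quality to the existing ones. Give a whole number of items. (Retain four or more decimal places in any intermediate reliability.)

r_full = 2(0.369)/(1 + 0.369) = 0.5391
n = r_tgt(1 − r_full) / [r_full(1 − r_tgt)] = 0.732 × 0.4609 / (0.5391 × 0.268) ≈ 2.3351
Items = 2.3351 × 28 ≈ 65.38 → 66

66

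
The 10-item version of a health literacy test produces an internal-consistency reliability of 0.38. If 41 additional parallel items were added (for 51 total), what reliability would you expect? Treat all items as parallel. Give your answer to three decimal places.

0.758

Length ratio n = 51/10 = 5.1
By Spearman-Brown, r_new = n r / (1 + (n − 1) r).
r_new = 5.1·0.38 / [1 + (5.1 − 1)·0.38]
r_new = 1.9380 / 2.5580 ≈ 0.7576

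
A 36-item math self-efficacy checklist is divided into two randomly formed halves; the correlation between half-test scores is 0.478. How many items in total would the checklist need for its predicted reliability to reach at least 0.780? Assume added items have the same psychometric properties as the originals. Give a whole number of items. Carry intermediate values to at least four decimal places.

Corrected full-test reliability: r_full = 2 × 0.478 / (1 + 0.478) ≈ 0.6468
n = r_tgt(1 − r_full) / [r_full(1 − r_tgt)] = 0.780 × 0.3532 / (0.6468 × 0.220) ≈ 1.9361
Required items = 1.9361 × 36 = 69.70, so 70 items.

70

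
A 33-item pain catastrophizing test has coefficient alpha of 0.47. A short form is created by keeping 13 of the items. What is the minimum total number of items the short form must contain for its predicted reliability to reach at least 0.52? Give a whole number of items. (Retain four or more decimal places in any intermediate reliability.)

First, r for the 13-item form: n = 13/33 = 0.3939, so r_13 = 0.3939·0.47/(1 + (0.3939 − 1)·0.47) = 0.2589
Length factor from the short form to reach 0.52: n' = 0.52(1 − 0.2589) / [0.2589(1 − 0.52)] ≈ 3.1010
Total items = 3.1010 × 13 = 40.31, rounded up to 41.

41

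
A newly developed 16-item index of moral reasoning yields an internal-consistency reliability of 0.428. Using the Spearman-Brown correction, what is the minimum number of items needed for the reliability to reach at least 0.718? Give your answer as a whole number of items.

55

Rearranging the Spearman-Brown formula for n,
n = r_target (1 − r_old) / [ r_old (1 − r_target) ]
n = 0.718(1 − 0.428) / [0.428(1 − 0.718)]
n = 0.410696 / 0.120696 ≈ 3.4027
Items needed = n × 16 = 3.4027 × 16 ≈ 54.44 → round up to 55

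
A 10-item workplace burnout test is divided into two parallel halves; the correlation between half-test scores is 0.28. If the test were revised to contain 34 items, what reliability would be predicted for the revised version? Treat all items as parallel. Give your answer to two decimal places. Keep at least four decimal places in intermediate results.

Full-test reliability from the split-half r: r_full = 2(0.28)/(1 + 0.28) = 0.4375
Length factor from 10 to 34 items: n = 34/10 = 3.4000
r_new = n·r_full / (1 + (n − 1)·r_full) = 1.4875 / 2.0500 ≈ 0.7256

0.73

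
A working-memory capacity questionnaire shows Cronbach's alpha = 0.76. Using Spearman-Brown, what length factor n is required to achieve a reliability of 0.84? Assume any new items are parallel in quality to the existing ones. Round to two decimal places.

1.66

n = [0.84 × 0.24] / [0.76 × 0.16]
n = 0.2016 / 0.1216 ≈ 1.6579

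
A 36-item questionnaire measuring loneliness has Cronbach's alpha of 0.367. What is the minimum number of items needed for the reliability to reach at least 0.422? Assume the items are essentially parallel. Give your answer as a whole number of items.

46

Invert Spearman-Brown to solve for n:
n = r*(1 − r) / [ r (1 − r*) ]
n = [0.422 × 0.633] / [0.367 × 0.578]
  = 0.267126 / 0.212126 = 1.2593
1.2593 × 36 = 45.33 → 46 items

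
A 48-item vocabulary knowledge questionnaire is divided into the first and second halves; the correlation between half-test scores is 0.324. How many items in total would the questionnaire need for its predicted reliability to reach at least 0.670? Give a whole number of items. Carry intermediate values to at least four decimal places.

r_full = 2(0.324)/(1 + 0.324) = 0.4894
n = r_tgt(1 − r_full) / [r_full(1 − r_tgt)] = 0.670 × 0.5106 / (0.4894 × 0.330) ≈ 2.1183
Items = 2.1183 × 48 ≈ 101.68 → 102

102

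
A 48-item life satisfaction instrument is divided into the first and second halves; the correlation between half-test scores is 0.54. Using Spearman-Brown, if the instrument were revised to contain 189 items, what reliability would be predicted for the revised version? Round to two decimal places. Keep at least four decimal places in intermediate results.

Full-test reliability from the split-half r: r_full = 2(0.54)/(1 + 0.54) = 0.7013
Length factor from 48 to 189 items: n = 189/48 = 3.9375
r_new = n·r_full / (1 + (n − 1)·r_full) = 2.7614 / 3.0601 ≈ 0.9024

0.90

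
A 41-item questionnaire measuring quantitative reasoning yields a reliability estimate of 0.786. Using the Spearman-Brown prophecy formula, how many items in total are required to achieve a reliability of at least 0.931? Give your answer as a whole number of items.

n = [0.931 × 0.214] / [0.786 × 0.069]
n = 0.199234 / 0.054234 ≈ 3.6736
So the test needs 3.6736 × 41 ≈ 150.62 items; rounding up, 151.

151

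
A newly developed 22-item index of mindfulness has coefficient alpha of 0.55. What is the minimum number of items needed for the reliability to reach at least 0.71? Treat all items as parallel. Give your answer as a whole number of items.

Spearman-Brown solved for the length factor n:
n = r*(1 − r) / [ r (1 − r*) ]
n = 0.71 × (1 − 0.55) / [ 0.55 × (1 − 0.71) ]
n = 0.3195 / 0.1595 ≈ 2.0031
2.0031 × 22 = 44.07 → 45 items

45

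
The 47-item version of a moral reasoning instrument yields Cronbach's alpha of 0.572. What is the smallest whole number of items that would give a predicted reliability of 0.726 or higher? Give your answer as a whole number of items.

94

Invert Spearman-Brown to solve for n:
n = r_target (1 − r_old) / [ r_old (1 − r_target) ]
n = 0.726 × (1 − 0.572) / [ 0.572 × (1 − 0.726) ]
  = 0.310728 / 0.156728 = 1.9826
1.9826 × 47 = 93.18 → 94 items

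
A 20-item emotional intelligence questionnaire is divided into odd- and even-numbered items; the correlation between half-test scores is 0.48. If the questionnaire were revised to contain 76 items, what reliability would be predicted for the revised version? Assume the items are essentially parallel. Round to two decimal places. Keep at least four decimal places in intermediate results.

First correct the split-half correlation to full-test reliability: r_full = 2 × 0.48 / (1 + 0.48) ≈ 0.6486
Length factor from 20 to 76 items: n = 76/20 = 3.8000
r_new = n·r_full / (1 + (n − 1)·r_full) = 2.4647 / 2.8161 ≈ 0.8752

0.88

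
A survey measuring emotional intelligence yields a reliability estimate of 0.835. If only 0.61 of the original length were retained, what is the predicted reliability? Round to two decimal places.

Apply the Spearman-Brown prophecy formula, r' = nr / [1 + (n − 1)r]:
r_new = (0.61 × 0.835) / (1 + (0.61 − 1) × 0.835)
     = 0.5093 / 0.6744 = 0.7552

0.76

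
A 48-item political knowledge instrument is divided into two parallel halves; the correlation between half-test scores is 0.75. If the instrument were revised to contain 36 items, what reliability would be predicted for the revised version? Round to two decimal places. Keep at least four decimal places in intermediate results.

Spearman-Brown correction (n = 2): r_full = 2·0.75/(1 + 0.75) = 0.8571
Then adjust to 36 items: n = 36/48 = 0.7500
r_new = n·r_full / (1 + (n − 1)·r_full) = 0.6428 / 0.7857 ≈ 0.8181

0.82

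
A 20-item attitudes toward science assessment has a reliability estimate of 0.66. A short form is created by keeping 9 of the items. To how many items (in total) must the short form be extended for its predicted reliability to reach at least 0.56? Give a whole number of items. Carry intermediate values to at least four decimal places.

14

Short-form reliability: n = 9/20 = 0.4500; r_9 = n·r/(1+(n−1)r) ≈ 0.4662
Length factor from the short form to reach 0.56: n' = 0.56(1 − 0.4662) / [0.4662(1 − 0.56)] ≈ 1.4573
Total items = 1.4573 × 9 = 13.12, rounded up to 14.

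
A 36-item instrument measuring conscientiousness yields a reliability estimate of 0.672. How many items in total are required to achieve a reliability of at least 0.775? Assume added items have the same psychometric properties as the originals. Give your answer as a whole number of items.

61

n = [0.775 × 0.328] / [0.672 × 0.225]
n = 0.254200 / 0.151200 ≈ 1.6812
So the test needs 1.6812 × 36 ≈ 60.52 items; rounding up, 61.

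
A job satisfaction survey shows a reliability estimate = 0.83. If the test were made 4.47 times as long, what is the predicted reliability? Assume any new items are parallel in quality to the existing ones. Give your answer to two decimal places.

0.96

By Spearman-Brown, r_new = n r / (1 + (n − 1) r).
r_new = (4.47 × 0.83) / (1 + (4.47 − 1) × 0.83)
     = 3.7101 / 3.8801 = 0.9562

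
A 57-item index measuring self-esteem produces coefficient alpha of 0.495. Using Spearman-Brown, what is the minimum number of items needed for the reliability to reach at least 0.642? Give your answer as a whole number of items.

Rearranging the Spearman-Brown formula for n,
n = r*(1 − r) / [ r (1 − r*) ]
n = [0.642 × 0.505] / [0.495 × 0.358]
  = 0.324210 / 0.177210 = 1.8295
So the test needs 1.8295 × 57 ≈ 104.28 items; rounding up, 105.

105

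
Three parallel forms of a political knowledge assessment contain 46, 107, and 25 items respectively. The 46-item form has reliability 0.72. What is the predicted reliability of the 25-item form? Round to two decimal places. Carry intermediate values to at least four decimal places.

0.58

The 107-item form is not needed; work directly from the 46-item form with n = 25/46 = 0.5435.
r_{25} = n·r / (1 + (n − 1)·r) = 0.3913 / 0.6713 ≈ 0.5829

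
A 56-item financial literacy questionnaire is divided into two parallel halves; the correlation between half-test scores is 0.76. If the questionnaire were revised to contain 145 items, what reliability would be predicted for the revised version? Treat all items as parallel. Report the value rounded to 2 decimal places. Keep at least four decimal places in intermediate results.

Full-test reliability from the split-half r: r_full = 2(0.76)/(1 + 0.76) = 0.8636
Length factor from 56 to 145 items: n = 145/56 = 2.5893
r_new = n·r_full / (1 + (n − 1)·r_full) = 2.2361 / 2.3725 ≈ 0.9425

0.94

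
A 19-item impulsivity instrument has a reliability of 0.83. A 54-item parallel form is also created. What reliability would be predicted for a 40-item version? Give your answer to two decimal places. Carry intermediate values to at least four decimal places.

The 54-item form is not needed; work directly from the 19-item form with n = 40/19 = 2.1053.
r_{40} = n·r / (1 + (n − 1)·r) = 1.7474 / 1.9174 ≈ 0.9113

0.91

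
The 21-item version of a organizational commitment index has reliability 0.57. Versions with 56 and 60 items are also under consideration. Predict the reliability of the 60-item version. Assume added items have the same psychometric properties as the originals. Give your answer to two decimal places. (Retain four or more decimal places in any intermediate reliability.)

Only the ratio of lengths matters: n = 60/21 = 2.8571
r_{60} = n·r / (1 + (n − 1)·r) = 1.6285 / 2.0585 ≈ 0.7911

0.79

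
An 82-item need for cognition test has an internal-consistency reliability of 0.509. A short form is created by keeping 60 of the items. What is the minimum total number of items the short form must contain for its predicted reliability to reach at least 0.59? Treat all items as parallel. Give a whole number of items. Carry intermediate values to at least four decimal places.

114

Short-form reliability: n = 60/82 = 0.7317; r_60 = n·r/(1+(n−1)r) ≈ 0.4313
Then solve for n' with r_old = 0.4313, r_target = 0.59: n' = 0.59(1 − 0.4313)/[0.4313(1 − 0.59)] = 1.8975
Items = 1.8975 × 60 ≈ 113.85 → 114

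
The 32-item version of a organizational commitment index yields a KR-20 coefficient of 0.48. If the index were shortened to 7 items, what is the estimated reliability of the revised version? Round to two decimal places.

The new length is 7/32 = 0.2188 times the old.
r_new = 0.2188·0.48 / [1 + (0.2188 − 1)·0.48]
     = 0.1050 / 0.6250 = 0.1680

0.17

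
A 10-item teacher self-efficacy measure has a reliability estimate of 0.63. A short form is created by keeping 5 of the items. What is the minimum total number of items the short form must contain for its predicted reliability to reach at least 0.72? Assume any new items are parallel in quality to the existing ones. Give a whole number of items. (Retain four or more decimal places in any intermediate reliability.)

16

First, r for the 5-item form: n = 5/10 = 0.5000, so r_5 = 0.5000·0.63/(1 + (0.5000 − 1)·0.63) = 0.4599
Then solve for n' with r_old = 0.4599, r_target = 0.72: n' = 0.72(1 − 0.4599)/[0.4599(1 − 0.72)] = 3.0198
Items = 3.0198 × 5 ≈ 15.10 → 16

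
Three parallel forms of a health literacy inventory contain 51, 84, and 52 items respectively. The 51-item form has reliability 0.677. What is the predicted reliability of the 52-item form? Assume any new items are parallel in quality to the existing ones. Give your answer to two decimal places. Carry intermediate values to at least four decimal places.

The 84-item form is not needed; work directly from the 51-item form with n = 52/51 = 1.0196.
r_{52} = n·r / (1 + (n − 1)·r) = 0.6903 / 1.0133 ≈ 0.6812

0.68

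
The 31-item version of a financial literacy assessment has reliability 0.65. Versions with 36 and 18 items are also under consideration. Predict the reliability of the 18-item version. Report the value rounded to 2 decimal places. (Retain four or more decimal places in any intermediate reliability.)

0.52

Only the ratio of lengths matters: n = 18/31 = 0.5806
r_{18} = n·r / (1 + (n − 1)·r) = 0.3774 / 0.7274 ≈ 0.5188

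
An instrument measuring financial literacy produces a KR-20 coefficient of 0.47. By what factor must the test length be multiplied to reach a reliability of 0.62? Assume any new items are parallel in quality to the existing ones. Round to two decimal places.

Rearranging the Spearman-Brown formula for n,
n = r_target (1 − r_old) / [ r_old (1 − r_target) ]
n = 0.62 × (1 − 0.47) / [ 0.47 × (1 − 0.62) ]
n = 0.3286 / 0.1786 ≈ 1.8399

1.84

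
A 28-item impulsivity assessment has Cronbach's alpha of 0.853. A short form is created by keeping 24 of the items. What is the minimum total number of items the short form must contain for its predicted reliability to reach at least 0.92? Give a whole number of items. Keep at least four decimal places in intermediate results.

Short-form reliability: n = 24/28 = 0.8571; r_24 = n·r/(1+(n−1)r) ≈ 0.8326
Then solve for n' with r_old = 0.8326, r_target = 0.92: n' = 0.92(1 − 0.8326)/[0.8326(1 − 0.92)] = 2.3122
Items = 2.3122 × 24 ≈ 55.49 → 56

56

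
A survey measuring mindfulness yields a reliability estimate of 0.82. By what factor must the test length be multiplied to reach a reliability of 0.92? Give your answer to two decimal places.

n = 0.92 × (1 − 0.82) / [ 0.82 × (1 − 0.92) ]
  = 0.1656 / 0.0656 = 2.5244

2.52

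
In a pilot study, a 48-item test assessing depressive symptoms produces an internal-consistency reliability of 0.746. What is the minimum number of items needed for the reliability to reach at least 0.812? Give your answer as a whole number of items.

71

Rearranging the Spearman-Brown formula for n,
n = r*(1 − r) / [ r (1 − r*) ]
n = [0.812 × 0.254] / [0.746 × 0.188]
  = 0.206248 / 0.140248 = 1.4706
Items needed = n × 48 = 1.4706 × 48 ≈ 70.59 → round up to 71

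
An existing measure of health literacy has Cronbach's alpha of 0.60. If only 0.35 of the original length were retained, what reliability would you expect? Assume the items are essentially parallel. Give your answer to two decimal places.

0.34

By Spearman-Brown, r_new = n r / (1 + (n − 1) r).
r_new = 0.35·0.60 / [1 + (0.35 − 1)·0.60]
     = 0.2100 / 0.6100 = 0.3443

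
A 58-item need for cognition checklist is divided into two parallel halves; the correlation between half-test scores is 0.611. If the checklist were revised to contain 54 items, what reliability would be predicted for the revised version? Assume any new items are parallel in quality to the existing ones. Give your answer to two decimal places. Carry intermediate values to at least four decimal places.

Full-test reliability from the split-half r: r_full = 2(0.611)/(1 + 0.611) = 0.7585
Length factor from 58 to 54 items: n = 54/58 = 0.9310
r_new = n·r_full / (1 + (n − 1)·r_full) = 0.7062 / 0.9477 ≈ 0.7452

0.75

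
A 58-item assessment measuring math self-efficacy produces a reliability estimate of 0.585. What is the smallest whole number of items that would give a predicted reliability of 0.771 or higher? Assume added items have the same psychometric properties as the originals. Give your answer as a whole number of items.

139

n = [0.771 × 0.415] / [0.585 × 0.229]
n = 0.319965 / 0.133965 ≈ 2.3884
So the test needs 2.3884 × 58 ≈ 138.53 items; rounding up, 139.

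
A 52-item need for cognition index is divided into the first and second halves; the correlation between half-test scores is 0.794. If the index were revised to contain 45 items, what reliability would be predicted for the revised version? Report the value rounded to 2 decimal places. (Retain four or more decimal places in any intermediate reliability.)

Spearman-Brown correction (n = 2): r_full = 2·0.794/(1 + 0.794) = 0.8852
Length factor from 52 to 45 items: n = 45/52 = 0.8654
r_new = n·r_full / (1 + (n − 1)·r_full) = 0.7661 / 0.8809 ≈ 0.8697

0.87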